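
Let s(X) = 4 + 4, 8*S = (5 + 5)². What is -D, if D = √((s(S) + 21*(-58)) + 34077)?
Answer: -√32867 ≈ -181.29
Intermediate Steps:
S = 25/2 (S = (5 + 5)²/8 = (⅛)*10² = (⅛)*100 = 25/2 ≈ 12.500)
s(X) = 8
D = √32867 (D = √((8 + 21*(-58)) + 34077) = √((8 - 1218) + 34077) = √(-1210 + 34077) = √32867 ≈ 181.29)
-D = -√32867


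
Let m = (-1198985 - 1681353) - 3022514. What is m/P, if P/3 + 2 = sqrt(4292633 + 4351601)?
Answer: -5902852/12966345 - 2951426*sqrt(8644234)/12966345 ≈ -669.69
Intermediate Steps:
P = -6 + 3*sqrt(8644234) (P = -6 + 3*sqrt(4292633 + 4351601) = -6 + 3*sqrt(8644234) ≈ 8814.3)
m = -5902852 (m = -2880338 - 3022514 = -5902852)
m/P = -5902852/(-6 + 3*sqrt(8644234))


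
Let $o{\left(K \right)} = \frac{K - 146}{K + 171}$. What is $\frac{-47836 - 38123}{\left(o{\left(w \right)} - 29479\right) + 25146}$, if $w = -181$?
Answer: $\frac{859590}{43003} \approx 19.989$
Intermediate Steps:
$o{\left(K \right)} = \frac{-146 + K}{171 + K}$
$\frac{-47836 - 38123}{\left(o{\left(w \right)} - 29479\right) + 25146} = \frac{-47836 - 38123}{\left(\frac{-146 - 181}{171 - 181} - 29479\right) + 25146} = - \frac{85959}{\left(\frac{1}{-10} \left(-327\right) - 29479\right) + 25146} = - \frac{85959}{\left(\left(- \frac{1}{10}\right) \left(-327\right) - 29479\right) + 25146} = - \frac{85959}{\left(\frac{327}{10} - 29479\right) + 25146} = - \frac{85959}{- \frac{294463}{10} + 25146} = - \frac{85959}{- \frac{43003}{10}} = \left(-85959\right) \left(- \frac{10}{43003}\right) = \frac{859590}{43003}$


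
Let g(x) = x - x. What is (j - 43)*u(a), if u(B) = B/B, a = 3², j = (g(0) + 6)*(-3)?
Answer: -61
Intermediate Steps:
g(x) = 0
j = -18 (j = (0 + 6)*(-3) = 6*(-3) = -18)
a = 9
u(B) = 1
(j - 43)*u(a) = (-18 - 43)*1 = -61*1 = -61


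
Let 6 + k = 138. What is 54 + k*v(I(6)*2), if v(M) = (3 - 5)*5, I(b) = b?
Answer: -1266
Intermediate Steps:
k = 132 (k = -6 + 138 = 132)
v(M) = -10 (v(M) = -2*5 = -10)
54 + k*v(I(6)*2) = 54 + 132*(-10) = 54 - 1320 = -1266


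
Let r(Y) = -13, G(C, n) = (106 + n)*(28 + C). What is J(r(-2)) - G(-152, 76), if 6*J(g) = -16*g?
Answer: 67808/3 ≈ 22603.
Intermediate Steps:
G(C, n) = (28 + C)*(106 + n)
J(g) = -8*g/3 (J(g) = (-16*g)/6 = -8*g/3)
J(r(-2)) - G(-152, 76) = -8/3*(-13) - (2968 + 28*76 + 106*(-152) - 152*76) = 104/3 - (2968 + 2128 - 16112 - 11552) = 104/3 - 1*(-22568) = 104/3 + 22568 = 67808/3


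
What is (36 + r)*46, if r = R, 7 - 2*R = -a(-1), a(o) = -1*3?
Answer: 1748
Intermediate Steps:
a(o) = -3
R = 2 (R = 7/2 - (-1)*(-3)/2 = 7/2 - 1/2*3 = 7/2 - 3/2 = 2)
r = 2
(36 + r)*46 = (36 + 2)*46 = 38*46 = 1748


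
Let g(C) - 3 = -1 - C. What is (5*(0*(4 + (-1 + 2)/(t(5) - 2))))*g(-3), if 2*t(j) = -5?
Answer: 0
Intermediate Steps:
t(j) = -5/2 (t(j) = (½)*(-5) = -5/2)
g(C) = 2 - C (g(C) = 3 + (-1 - C) = 2 - C)
(5*(0*(4 + (-1 + 2)/(t(5) - 2))))*g(-3) = (5*(0*(4 + (-1 + 2)/(-5/2 - 2))))*(2 - 1*(-3)) = (5*(0*(4 + 1/(-9/2))))*(2 + 3) = (5*(0*(4 + 1*(-2/9))))*5 = (5*(0*(4 - 2/9)))*5 = (5*(0*(34/9)))*5 = (5*0)*5 = 0*5 = 0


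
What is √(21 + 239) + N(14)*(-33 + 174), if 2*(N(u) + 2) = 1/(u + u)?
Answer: -15651/56 + 2*√65 ≈ -263.36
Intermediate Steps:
N(u) = -2 + 1/(4*u) (N(u) = -2 + 1/(2*(u + u)) = -2 + 1/(2*((2*u))) = -2 + (1/(2*u))/2 = -2 + 1/(4*u))
√(21 + 239) + N(14)*(-33 + 174) = √(21 + 239) + (-2 + (¼)/14)*(-33 + 174) = √260 + (-2 + (¼)*(1/14))*141 = 2*√65 + (-2 + 1/56)*141 = 2*√65 - 111/56*141 = 2*√65 - 15651/56 = -15651/56 + 2*√65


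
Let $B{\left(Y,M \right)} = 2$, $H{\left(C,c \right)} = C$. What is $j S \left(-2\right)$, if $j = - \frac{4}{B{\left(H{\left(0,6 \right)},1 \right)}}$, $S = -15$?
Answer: $-60$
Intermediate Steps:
$j = -2$ ($j = - \frac{4}{2} = \left(-4\right) \frac{1}{2} = -2$)
$j S \left(-2\right) = \left(-2\right) \left(-15\right) \left(-2\right) = 30 \left(-2\right) = -60$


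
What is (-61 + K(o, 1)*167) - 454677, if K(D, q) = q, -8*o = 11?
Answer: -454571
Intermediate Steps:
o = -11/8 (o = -⅛*11 = -11/8 ≈ -1.3750)
(-61 + K(o, 1)*167) - 454677 = (-61 + 1*167) - 454677 = (-61 + 167) - 454677 = 106 - 454677 = -454571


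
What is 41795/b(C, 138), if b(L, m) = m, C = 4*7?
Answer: 41795/138 ≈ 302.86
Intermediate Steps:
C = 28
41795/b(C, 138) = 41795/138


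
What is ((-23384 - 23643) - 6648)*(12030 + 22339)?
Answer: -1844756075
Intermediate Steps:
((-23384 - 23643) - 6648)*(12030 + 22339) = (-47027 - 6648)*34369 = -53675*34369 = -1844756075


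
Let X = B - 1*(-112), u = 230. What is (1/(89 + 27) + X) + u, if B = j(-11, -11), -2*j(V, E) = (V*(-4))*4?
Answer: 29465/116 ≈ 254.01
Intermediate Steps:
j(V, E) = 8*V (j(V, E) = -V*(-4)*4/2 = -(-4*V)*4/2 = -(-8)*V = 8*V)
B = -88 (B = 8*(-11) = -88)
X = 24 (X = -88 - 1*(-112) = -88 + 112 = 24)
(1/(89 + 27) + X) + u = (1/(89 + 27) + 24) + 230 = (1/116 + 24) + 230 = 2785/116 + 230 = 29465/116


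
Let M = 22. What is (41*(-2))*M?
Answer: -1804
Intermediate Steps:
(41*(-2))*M = (41*(-2))*22 = -82*22 = -1804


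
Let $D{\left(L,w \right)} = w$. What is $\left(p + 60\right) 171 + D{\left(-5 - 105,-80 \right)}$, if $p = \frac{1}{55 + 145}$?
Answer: $\frac{2036171}{200} \approx 10181.0$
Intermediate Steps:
$p = \frac{1}{200} \approx 0.005$
$\left(p + 60\right) 171 + D{\left(-5 - 105,-80 \right)} = \left(\frac{1}{200} + 60\right) 171 - 80 = \frac{12001}{200} \cdot 171 - 80 = \frac{2052171}{200} - 80 = \frac{2036171}{200}$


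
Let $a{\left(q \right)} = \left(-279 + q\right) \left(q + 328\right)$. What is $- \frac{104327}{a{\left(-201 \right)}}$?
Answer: $\frac{104327}{60960} \approx 1.7114$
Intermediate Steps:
$a{\left(q \right)} = \left(-279 + q\right) \left(328 + q\right)$
$- \frac{104327}{a{\left(-201 \right)}} = - \frac{104327}{-91512 + \left(-201\right)^{2} + 49 \left(-201\right)} = - \frac{104327}{-91512 + 40401 - 9849} = - \frac{104327}{-60960} = \left(-104327\right) \left(- \frac{1}{60960}\right) = \frac{104327}{60960}$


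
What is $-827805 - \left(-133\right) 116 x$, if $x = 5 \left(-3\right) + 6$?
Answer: $-966657$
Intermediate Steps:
$x = -9$ ($x = -15 + 6 = -9$)
$-827805 - \left(-133\right) 116 x = -827805 - \left(-133\right) 116 \left(-9\right) = -827805 - \left(-15428\right) \left(-9\right) = -827805 - 138852 = -966657$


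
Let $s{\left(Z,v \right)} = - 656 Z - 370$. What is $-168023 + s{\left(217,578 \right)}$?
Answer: $-310745$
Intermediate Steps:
$s{\left(Z,v \right)} = -370 - 656 Z$
$-168023 + s{\left(217,578 \right)} = -168023 - 142722 = -310745$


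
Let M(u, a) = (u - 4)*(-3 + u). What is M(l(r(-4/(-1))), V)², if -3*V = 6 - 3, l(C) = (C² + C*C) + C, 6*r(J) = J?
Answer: 81796/6561 ≈ 12.467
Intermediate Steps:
r(J) = J/6
l(C) = C + 2*C² (l(C) = (C² + C²) + C = 2*C² + C = C + 2*C²)
V = -1 (V = -(6 - 3)/3 = -⅓*3 = -1)
M(u, a) = (-4 + u)*(-3 + u)
M(l(r(-4/(-1))), V)² = (12 + (((-4/(-1))/6)*(1 + 2*((-4/(-1))/6)))² - 7*(-4/(-1))/6*(1 + 2*((-4/(-1))/6)))² = (12 + (((-4*(-1))/6)*(1 + 2*((-4*(-1))/6)))² - 7*(-4*(-1))/6*(1 + 2*((-4*(-1))/6)))² = (12 + (((⅙)*4)*(1 + 2*((⅙)*4)))² - 7*(⅙)*4*(1 + 2*((⅙)*4)))² = (12 + (2*(1 + 2*(⅔))/3)² - 14*(1 + 2*(⅔))/3)² = (12 + (2*(1 + 4/3)/3)² - 14*(1 + 4/3)/3)² = (12 + ((⅔)*(7/3))² - 14*7/(3*3))² = (12 + (14/9)² - 7*14/9)² = (12 + 196/81 - 98/9)² = (286/81)² = 81796/6561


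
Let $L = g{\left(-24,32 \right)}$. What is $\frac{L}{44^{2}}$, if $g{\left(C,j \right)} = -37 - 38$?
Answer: $- \frac{75}{1936} \approx -0.03874$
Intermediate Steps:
$g{\left(C,j \right)} = -75$
$L = -75$
$\frac{L}{44^{2}} = - \frac{75}{44^{2}} = - \frac{75}{1936}$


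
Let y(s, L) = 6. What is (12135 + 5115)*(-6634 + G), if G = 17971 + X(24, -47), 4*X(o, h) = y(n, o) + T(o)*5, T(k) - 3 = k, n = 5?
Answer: 392342625/2 ≈ 1.9617e+8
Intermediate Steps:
T(k) = 3 + k
X(o, h) = 21/4 + 5*o/4 (X(o, h) = (6 + (3 + o)*5)/4 = (6 + (15 + 5*o))/4 = (21 + 5*o)/4 = 21/4 + 5*o/4)
G = 72025/4 (G = 17971 + (21/4 + (5/4)*24) = 17971 + (21/4 + 30) = 17971 + 141/4 = 72025/4 ≈ 18006.)
(12135 + 5115)*(-6634 + G) = (12135 + 5115)*(-6634 + 72025/4) = 17250*(45489/4) = 392342625/2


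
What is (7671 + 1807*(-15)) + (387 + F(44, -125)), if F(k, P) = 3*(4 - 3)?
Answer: -19044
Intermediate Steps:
F(k, P) = 3 (F(k, P) = 3*1 = 3)
(7671 + 1807*(-15)) + (387 + F(44, -125)) = (7671 + 1807*(-15)) + (387 + 3) = (7671 - 27105) + 390 = -19434 + 390 = -19044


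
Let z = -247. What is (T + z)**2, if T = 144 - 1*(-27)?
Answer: 5776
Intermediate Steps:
T = 171 (T = 144 + 27 = 171)
(T + z)**2 = (171 - 247)**2 = (-76)**2 = 5776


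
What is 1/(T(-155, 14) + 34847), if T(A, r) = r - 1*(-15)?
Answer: 1/34876 ≈ 2.8673e-5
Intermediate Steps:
T(A, r) = 15 + r (T(A, r) = r + 15 = 15 + r)
1/(T(-155, 14) + 34847) = 1/((15 + 14) + 34847) = 1/(29 + 34847) = 1/34876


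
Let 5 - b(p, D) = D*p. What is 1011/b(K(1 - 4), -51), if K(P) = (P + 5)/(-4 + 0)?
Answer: -2022/41 ≈ -49.317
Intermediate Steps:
K(P) = -5/4 - P/4 (K(P) = (5 + P)/(-4) = (5 + P)*(-¼) = -5/4 - P/4)
b(p, D) = 5 - D*p
1011/b(K(1 - 4), -51) = 1011/(5 - 1*(-51)*(-5/4 - (1 - 4)/4)) = 1011/(5 - 1*(-51)*(-5/4 - ¼*(-3))) = 1011/(5 - 1*(-51)*(-5/4 + ¾)) = 1011/(5 - 1*(-51)*(-½)) = 1011/(5 - 51/2) = 1011/(-41/2) = 1011*(-2/41) = -2022/41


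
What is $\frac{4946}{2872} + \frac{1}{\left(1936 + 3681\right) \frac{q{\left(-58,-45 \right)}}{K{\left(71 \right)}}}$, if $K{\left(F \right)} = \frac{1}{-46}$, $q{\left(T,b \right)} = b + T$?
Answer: $\frac{32907403047}{19108382428} \approx 1.7221$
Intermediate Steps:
$q{\left(T,b \right)} = T + b$
$K{\left(F \right)} = - \frac{1}{46}$
$\frac{4946}{2872} + \frac{1}{\left(1936 + 3681\right) \frac{q{\left(-58,-45 \right)}}{K{\left(71 \right)}}} = \frac{4946}{2872} + \frac{1}{\left(1936 + 3681\right) \frac{-58 - 45}{- \frac{1}{46}}} = 4946 \cdot \frac{1}{2872} + \frac{1}{5617 \left(\left(-103\right) \left(-46\right)\right)} = \frac{2473}{1436} + \frac{1}{5617 \cdot 4738} = \frac{2473}{1436} + \frac{1}{5617} \cdot \frac{1}{4738} = \frac{2473}{1436} + \frac{1}{26613346} = \frac{32907403047}{19108382428}$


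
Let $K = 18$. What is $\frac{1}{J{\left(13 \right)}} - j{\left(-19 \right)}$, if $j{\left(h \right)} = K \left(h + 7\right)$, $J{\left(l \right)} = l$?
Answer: $\frac{2809}{13} \approx 216.08$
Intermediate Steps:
$j{\left(h \right)} = 126 + 18 h$ ($j{\left(h \right)} = 18 \left(h + 7\right) = 18 \left(7 + h\right) = 126 + 18 h$)
$\frac{1}{J{\left(13 \right)}} - j{\left(-19 \right)} = \frac{1}{13} - \left(126 + 18 \left(-19\right)\right) = \frac{1}{13} - \left(126 - 342\right) = \frac{1}{13} - -216 = \frac{1}{13} + 216 = \frac{2809}{13}$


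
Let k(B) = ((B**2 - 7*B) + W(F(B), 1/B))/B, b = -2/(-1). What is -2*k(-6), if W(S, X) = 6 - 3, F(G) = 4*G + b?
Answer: 27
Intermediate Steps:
b = 2 (b = -2*(-1) = 2)
F(G) = 2 + 4*G (F(G) = 4*G + 2 = 2 + 4*G)
W(S, X) = 3
k(B) = (3 + B**2 - 7*B)/B (k(B) = ((B**2 - 7*B) + 3)/B = (3 + B**2 - 7*B)/B)
-2*k(-6) = -2*(-7 - 6 + 3/(-6)) = -2*(-7 - 6 + 3*(-1/6)) = -2*(-7 - 6 - 1/2) = -2*(-27/2) = 27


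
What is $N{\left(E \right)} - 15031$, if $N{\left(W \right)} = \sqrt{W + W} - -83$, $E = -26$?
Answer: $-14948 + 2 i \sqrt{13} \approx -14948.0 + 7.2111 i$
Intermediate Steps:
$N{\left(W \right)} = 83 + \sqrt{2} \sqrt{W}$ ($N{\left(W \right)} = \sqrt{2 W} + 83 = \sqrt{2} \sqrt{W} + 83 = 83 + \sqrt{2} \sqrt{W}$)
$N{\left(E \right)} - 15031 = \left(83 + \sqrt{2} \sqrt{-26}\right) - 15031 = \left(83 + \sqrt{2} i \sqrt{26}\right) - 15031 = \left(83 + 2 i \sqrt{13}\right) - 15031 = -14948 + 2 i \sqrt{13}$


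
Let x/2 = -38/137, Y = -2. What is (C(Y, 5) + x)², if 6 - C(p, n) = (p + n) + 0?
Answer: 112225/18769 ≈ 5.9793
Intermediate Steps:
C(p, n) = 6 - n - p (C(p, n) = 6 - ((p + n) + 0) = 6 - ((n + p) + 0) = 6 - (n + p) = 6 + (-n - p) = 6 - n - p)
x = -76/137 (x = 2*(-38/137) = -76/137 ≈ -0.55474)
(C(Y, 5) + x)² = ((6 - 1*5 - 1*(-2)) - 76/137)² = ((6 - 5 + 2) - 76/137)² = (3 - 76/137)² = (335/137)² = 112225/18769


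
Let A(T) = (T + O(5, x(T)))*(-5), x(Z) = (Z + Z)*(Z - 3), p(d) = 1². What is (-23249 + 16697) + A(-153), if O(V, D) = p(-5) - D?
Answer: 232888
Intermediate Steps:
p(d) = 1
x(Z) = 2*Z*(-3 + Z) (x(Z) = (2*Z)*(-3 + Z) = 2*Z*(-3 + Z))
O(V, D) = 1 - D
A(T) = -5 - 5*T + 10*T*(-3 + T) (A(T) = (T + (1 - 2*T*(-3 + T)))*(-5) = (1 + T - 2*T*(-3 + T))*(-5) = -5 - 5*T + 10*T*(-3 + T))
(-23249 + 16697) + A(-153) = (-23249 + 16697) + (-5 - 35*(-153) + 10*(-153)²) = -6552 + (-5 + 5355 + 10*23409) = -6552 + (-5 + 5355 + 234090) = -6552 + 239440 = 232888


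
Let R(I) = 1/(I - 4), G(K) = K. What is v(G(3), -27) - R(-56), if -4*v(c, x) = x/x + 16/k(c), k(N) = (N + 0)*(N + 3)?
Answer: -41/90 ≈ -0.45556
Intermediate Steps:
k(N) = N*(3 + N)
R(I) = 1/(-4 + I)
v(c, x) = -¼ - 4/(c*(3 + c)) (v(c, x) = -(x/x + 16/((c*(3 + c))))/4 = -(1 + 16*(1/(c*(3 + c))))/4 = -(1 + 16/(c*(3 + c)))/4 = -¼ - 4/(c*(3 + c)))
v(G(3), -27) - R(-56) = (¼)*(-16 - 1*3*(3 + 3))/(3*(3 + 3)) - 1/(-4 - 56) = (¼)*(⅓)*(-16 - 1*3*6)/6 - 1/(-60) = (¼)*(⅓)*(⅙)*(-16 - 18) - 1*(-1/60) = (¼)*(⅓)*(⅙)*(-34) + 1/60 = -17/36 + 1/60 = -41/90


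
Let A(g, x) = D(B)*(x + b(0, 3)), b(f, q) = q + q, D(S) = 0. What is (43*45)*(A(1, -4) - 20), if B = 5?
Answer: -38700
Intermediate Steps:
b(f, q) = 2*q
A(g, x) = 0 (A(g, x) = 0*(x + 2*3) = 0*(x + 6) = 0*(6 + x) = 0)
(43*45)*(A(1, -4) - 20) = (43*45)*(0 - 20) = 1935*(-20) = -38700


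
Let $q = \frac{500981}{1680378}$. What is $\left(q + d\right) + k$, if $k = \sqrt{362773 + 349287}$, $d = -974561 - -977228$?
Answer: $\frac{4482069107}{1680378} + 2 \sqrt{178015} \approx 3511.1$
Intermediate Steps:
$d = 2667$ ($d = -974561 + 977228 = 2667$)
$q = \frac{500981}{1680378}$ ($q = 500981 \cdot \frac{1}{1680378} = \frac{500981}{1680378} \approx 0.29814$)
$k = 2 \sqrt{178015}$ ($k = \sqrt{712060} = 2 \sqrt{178015} \approx 843.84$)
$\left(q + d\right) + k = \left(\frac{500981}{1680378} + 2667\right) + 2 \sqrt{178015} = \frac{4482069107}{1680378} + 2 \sqrt{178015}$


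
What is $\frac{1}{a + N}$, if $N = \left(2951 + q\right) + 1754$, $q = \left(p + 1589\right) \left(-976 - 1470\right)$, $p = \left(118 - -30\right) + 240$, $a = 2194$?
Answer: $- \frac{1}{4828843} \approx -2.0709 \cdot 10^{-7}$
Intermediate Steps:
$p = 388$ ($p = \left(118 + 30\right) + 240 = 148 + 240 = 388$)
$q = -4835742$ ($q = \left(388 + 1589\right) \left(-976 - 1470\right) = 1977 \left(-2446\right) = -4835742$)
$N = -4831037$ ($N = \left(2951 - 4835742\right) + 1754 = -4832791 + 1754 = -4831037$)
$\frac{1}{a + N} = \frac{1}{2194 - 4831037} = \frac{1}{-4828843} = - \frac{1}{4828843}$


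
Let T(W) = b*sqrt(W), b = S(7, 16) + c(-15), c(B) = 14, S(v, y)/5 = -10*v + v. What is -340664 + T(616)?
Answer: -340664 - 602*sqrt(154) ≈ -3.4813e+5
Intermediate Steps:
S(v, y) = -45*v (S(v, y) = 5*(-10*v + v) = 5*(-9*v) = -45*v)
b = -301 (b = -45*7 + 14 = -315 + 14 = -301)
T(W) = -301*sqrt(W)
-340664 + T(616) = -340664 - 602*sqrt(154)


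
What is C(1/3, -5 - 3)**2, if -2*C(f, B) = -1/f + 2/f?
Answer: 9/4 ≈ 2.2500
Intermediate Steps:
C(f, B) = -1/(2*f) (C(f, B) = -(-1/f + 2/f)/2 = -1/(2*f))
C(1/3, -5 - 3)**2 = (-1/(2*(1/3)))**2 = (-1/(2*1/3))**2 = (-1/2*3)**2 = (-3/2)**2 = 9/4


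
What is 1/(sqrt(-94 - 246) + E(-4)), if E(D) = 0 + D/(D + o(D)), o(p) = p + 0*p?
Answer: -2*I/(-I + 4*sqrt(85)) ≈ 0.0014695 - 0.054193*I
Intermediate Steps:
o(p) = p (o(p) = p + 0 = p)
E(D) = 1/2 (E(D) = 0 + D/(D + D) = 0 + D/((2*D)) = 0 + D*(1/(2*D)) = 0 + 1/2 = 1/2)
1/(sqrt(-94 - 246) + E(-4)) = 1/(sqrt(-94 - 246) + 1/2) = 1/(sqrt(-340) + 1/2) = 1/(2*I*sqrt(85) + 1/2) = 1/(1/2 + 2*I*sqrt(85))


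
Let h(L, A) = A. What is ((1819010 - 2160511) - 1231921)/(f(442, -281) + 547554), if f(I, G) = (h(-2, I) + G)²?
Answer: -1573422/573475 ≈ -2.7437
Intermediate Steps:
f(I, G) = (G + I)² (f(I, G) = (I + G)² = (G + I)²)
((1819010 - 2160511) - 1231921)/(f(442, -281) + 547554) = ((1819010 - 2160511) - 1231921)/((-281 + 442)² + 547554) = (-341501 - 1231921)/(161² + 547554) = -1573422/(25921 + 547554) = -1573422/573475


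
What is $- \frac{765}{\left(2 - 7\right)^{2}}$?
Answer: $- \frac{153}{5} \approx -30.6$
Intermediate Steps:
$- \frac{765}{\left(2 - 7\right)^{2}} = - \frac{765}{\left(-5\right)^{2}} = - \frac{765}{25} = \left(-765\right) \frac{1}{25} = - \frac{153}{5}$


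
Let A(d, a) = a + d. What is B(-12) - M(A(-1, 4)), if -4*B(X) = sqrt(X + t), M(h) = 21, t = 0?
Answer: -21 - I*sqrt(3)/2 ≈ -21.0 - 0.86602*I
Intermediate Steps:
B(X) = -sqrt(X)/4 (B(X) = -sqrt(X + 0)/4 = -sqrt(X)/4)
B(-12) - M(A(-1, 4)) = -I*sqrt(3)/2 - 1*21 = -I*sqrt(3)/2 - 21 = -21 - I*sqrt(3)/2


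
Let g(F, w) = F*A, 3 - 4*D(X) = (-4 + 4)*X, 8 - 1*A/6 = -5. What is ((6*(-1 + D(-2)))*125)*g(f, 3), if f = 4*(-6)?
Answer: 351000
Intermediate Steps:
A = 78 (A = 48 - 6*(-5) = 48 + 30 = 78)
D(X) = ¾ (D(X) = ¾ - (-4 + 4)*X/4 = ¾ - 0*X = ¾ - ¼*0 = ¾ + 0 = ¾)
f = -24
g(F, w) = 78*F (g(F, w) = F*78 = 78*F)
((6*(-1 + D(-2)))*125)*g(f, 3) = ((6*(-1 + ¾))*125)*(78*(-24)) = ((6*(-¼))*125)*(-1872) = -3/2*125*(-1872) = -375/2*(-1872) = 351000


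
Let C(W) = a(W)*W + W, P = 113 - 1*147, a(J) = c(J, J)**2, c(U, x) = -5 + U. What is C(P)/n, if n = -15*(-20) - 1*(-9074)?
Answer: -25874/4687 ≈ -5.5204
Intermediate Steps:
a(J) = (-5 + J)**2
n = 9374 (n = 300 + 9074 = 9374)
P = -34 (P = 113 - 147 = -34)
C(W) = W + W*(-5 + W)**2 (C(W) = (-5 + W)**2*W + W = W*(-5 + W)**2 + W = W + W*(-5 + W)**2)
C(P)/n = -34*(1 + (-5 - 34)**2)/9374 = -34*(1 + (-39)**2)*(1/9374) = -34*(1 + 1521)*(1/9374) = -34*1522*(1/9374) = -51748*1/9374 = -25874/4687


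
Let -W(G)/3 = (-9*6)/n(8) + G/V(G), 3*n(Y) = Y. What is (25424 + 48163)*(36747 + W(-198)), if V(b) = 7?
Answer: 76014855891/28 ≈ 2.7148e+9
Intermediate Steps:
n(Y) = Y/3
W(G) = 243/4 - 3*G/7 (W(G) = -3*((-9*6)/(((⅓)*8)) + G/7) = -3*(-54/8/3 + G*(⅐)) = -3*(-54*3/8 + G/7) = -3*(-81/4 + G/7) = 243/4 - 3*G/7)
(25424 + 48163)*(36747 + W(-198)) = (25424 + 48163)*(36747 + (243/4 - 3/7*(-198))) = 73587*(36747 + (243/4 + 594/7)) = 73587*(36747 + 4077/28) = 73587*(1032993/28) = 76014855891/28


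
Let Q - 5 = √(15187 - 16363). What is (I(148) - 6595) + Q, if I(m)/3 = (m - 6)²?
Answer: 53902 + 14*I*√6 ≈ 53902.0 + 34.293*I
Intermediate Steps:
I(m) = 3*(-6 + m)² (I(m) = 3*(m - 6)² = 3*(-6 + m)²)
Q = 5 + 14*I*√6 (Q = 5 + √(15187 - 16363) = 5 + √(-1176) = 5 + 14*I*√6 ≈ 5.0 + 34.293*I)
(I(148) - 6595) + Q = (3*(-6 + 148)² - 6595) + (5 + 14*I*√6) = (3*142² - 6595) + (5 + 14*I*√6) = (3*20164 - 6595) + (5 + 14*I*√6) = (60492 - 6595) + (5 + 14*I*√6) = 53897 + (5 + 14*I*√6) = 53902 + 14*I*√6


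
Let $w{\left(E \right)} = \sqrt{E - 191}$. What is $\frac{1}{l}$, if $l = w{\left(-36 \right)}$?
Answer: $- \frac{i \sqrt{227}}{227} \approx - 0.066372 i$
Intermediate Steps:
$w{\left(E \right)} = \sqrt{-191 + E}$
$l = i \sqrt{227}$ ($l = \sqrt{-191 - 36} = \sqrt{-227} = i \sqrt{227} \approx 15.067 i$)
$\frac{1}{l} = \frac{1}{i \sqrt{227}} = - \frac{i \sqrt{227}}{227}$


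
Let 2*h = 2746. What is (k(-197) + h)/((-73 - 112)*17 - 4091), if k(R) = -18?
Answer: -1355/7236 ≈ -0.18726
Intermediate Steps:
h = 1373 (h = (1/2)*2746 = 1373)
(k(-197) + h)/((-73 - 112)*17 - 4091) = (-18 + 1373)/((-73 - 112)*17 - 4091) = 1355/(-185*17 - 4091) = 1355/(-3145 - 4091) = 1355/(-7236) = 1355*(-1/7236) = -1355/7236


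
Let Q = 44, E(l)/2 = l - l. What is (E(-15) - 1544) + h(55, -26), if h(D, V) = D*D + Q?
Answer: 1525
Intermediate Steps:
E(l) = 0 (E(l) = 2*(l - l) = 2*0 = 0)
h(D, V) = 44 + D**2 (h(D, V) = D*D + 44 = D**2 + 44 = 44 + D**2)
(E(-15) - 1544) + h(55, -26) = (0 - 1544) + (44 + 55**2) = -1544 + (44 + 3025) = -1544 + 3069 = 1525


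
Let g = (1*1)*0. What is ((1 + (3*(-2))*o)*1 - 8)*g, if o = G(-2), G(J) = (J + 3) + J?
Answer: 0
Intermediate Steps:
G(J) = 3 + 2*J (G(J) = (3 + J) + J = 3 + 2*J)
o = -1 (o = 3 + 2*(-2) = 3 - 4 = -1)
g = 0 (g = 1*0 = 0)
((1 + (3*(-2))*o)*1 - 8)*g = ((1 + (3*(-2))*(-1))*1 - 8)*0 = ((1 - 6*(-1))*1 - 8)*0 = ((1 + 6)*1 - 8)*0 = (7*1 - 8)*0 = (7 - 8)*0 = -1*0 = 0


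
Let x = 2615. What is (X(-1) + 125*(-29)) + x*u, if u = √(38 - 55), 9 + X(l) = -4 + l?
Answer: -3639 + 2615*I*√17 ≈ -3639.0 + 10782.0*I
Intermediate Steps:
X(l) = -13 + l (X(l) = -9 + (-4 + l) = -13 + l)
u = I*√17 (u = √(-17) = I*√17 ≈ 4.1231*I)
(X(-1) + 125*(-29)) + x*u = ((-13 - 1) + 125*(-29)) + 2615*(I*√17) = (-14 - 3625) + 2615*I*√17 = -3639 + 2615*I*√17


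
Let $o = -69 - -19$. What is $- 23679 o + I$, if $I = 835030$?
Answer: $2018980$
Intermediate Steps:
$o = -50$ ($o = -69 + 19 = -50$)
$- 23679 o + I = \left(-23679\right) \left(-50\right) + 835030 = 1183950 + 835030 = 2018980$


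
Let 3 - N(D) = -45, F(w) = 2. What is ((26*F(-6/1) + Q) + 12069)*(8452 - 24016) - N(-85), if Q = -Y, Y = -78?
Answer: -189865284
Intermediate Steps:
N(D) = 48 (N(D) = 3 - 1*(-45) = 3 + 45 = 48)
Q = 78 (Q = -1*(-78) = 78)
((26*F(-6/1) + Q) + 12069)*(8452 - 24016) - N(-85) = ((26*2 + 78) + 12069)*(8452 - 24016) - 1*48 = ((52 + 78) + 12069)*(-15564) - 48 = (130 + 12069)*(-15564) - 48 = 12199*(-15564) - 48 = -189865236 - 48 = -189865284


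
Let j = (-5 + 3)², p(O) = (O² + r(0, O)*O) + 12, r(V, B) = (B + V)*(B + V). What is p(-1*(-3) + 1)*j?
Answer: 368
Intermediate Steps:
r(V, B) = (B + V)²
p(O) = 12 + O² + O³ (p(O) = (O² + (O + 0)²*O) + 12 = (O² + O²*O) + 12 = (O² + O³) + 12 = 12 + O² + O³)
j = 4 (j = (-2)² = 4)
p(-1*(-3) + 1)*j = (12 + (-1*(-3) + 1)² + (-1*(-3) + 1)³)*4 = (12 + (3 + 1)² + (3 + 1)³)*4 = (12 + 4² + 4³)*4 = (12 + 16 + 64)*4 = 92*4 = 368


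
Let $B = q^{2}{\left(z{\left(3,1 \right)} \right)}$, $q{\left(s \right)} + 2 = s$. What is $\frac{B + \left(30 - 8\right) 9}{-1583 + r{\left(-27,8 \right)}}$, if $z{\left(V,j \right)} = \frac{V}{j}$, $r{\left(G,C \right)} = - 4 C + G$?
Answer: $- \frac{199}{1642} \approx -0.12119$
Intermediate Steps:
$r{\left(G,C \right)} = G - 4 C$
$q{\left(s \right)} = -2 + s$
$B = 1$ ($B = \left(-2 + \frac{3}{1}\right)^{2} = \left(-2 + 3 \cdot 1\right)^{2} = \left(-2 + 3\right)^{2} = 1^{2} = 1$)
$\frac{B + \left(30 - 8\right) 9}{-1583 + r{\left(-27,8 \right)}} = \frac{1 + \left(30 - 8\right) 9}{-1583 - 59} = \frac{1 + 22 \cdot 9}{-1583 - 59} = \frac{1 + 198}{-1583 - 59} = \frac{199}{-1642} = 199 \left(- \frac{1}{1642}\right) = - \frac{199}{1642}$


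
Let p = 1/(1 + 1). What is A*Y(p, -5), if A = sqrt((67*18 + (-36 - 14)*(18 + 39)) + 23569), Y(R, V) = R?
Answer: 5*sqrt(877)/2 ≈ 74.035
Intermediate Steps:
p = 1/2 ≈ 0.50000
A = 5*sqrt(877) (A = sqrt((1206 - 50*57) + 23569) = sqrt((1206 - 2850) + 23569) = sqrt(-1644 + 23569) = sqrt(21925) = 5*sqrt(877) ≈ 148.07)
A*Y(p, -5) = (5*sqrt(877))*(1/2) = 5*sqrt(877)/2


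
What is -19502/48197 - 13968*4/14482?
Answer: -1487645374/348994477 ≈ -4.2627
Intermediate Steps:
-19502/48197 - 13968*4/14482 = -19502*1/48197 - 55872*1/14482 = -19502/48197 - 27936/7241 = -1487645374/348994477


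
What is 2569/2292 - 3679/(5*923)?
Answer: 263359/813660 ≈ 0.32367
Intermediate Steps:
2569/2292 - 3679/(5*923) = 2569*(1/2292) - 3679/4615 = 2569/2292 - 3679*1/4615 = 2569/2292 - 283/355 = 263359/813660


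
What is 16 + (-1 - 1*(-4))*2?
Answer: 22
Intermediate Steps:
16 + (-1 - 1*(-4))*2 = 16 + (-1 + 4)*2 = 16 + 3*2 = 16 + 6 = 22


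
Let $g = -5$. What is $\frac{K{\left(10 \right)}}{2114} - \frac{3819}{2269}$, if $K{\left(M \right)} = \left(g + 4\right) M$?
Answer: $- \frac{4048028}{2398333} \approx -1.6879$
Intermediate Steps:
$K{\left(M \right)} = - M$ ($K{\left(M \right)} = \left(-5 + 4\right) M = - M$)
$\frac{K{\left(10 \right)}}{2114} - \frac{3819}{2269} = \frac{\left(-1\right) 10}{2114} - \frac{3819}{2269} = \left(-10\right) \frac{1}{2114} - \frac{3819}{2269} = - \frac{5}{1057} - \frac{3819}{2269} = - \frac{4048028}{2398333}$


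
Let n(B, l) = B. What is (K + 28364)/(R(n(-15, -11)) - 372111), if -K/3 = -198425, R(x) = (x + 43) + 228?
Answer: -623639/371855 ≈ -1.6771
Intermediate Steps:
R(x) = 271 + x (R(x) = (43 + x) + 228 = 271 + x)
K = 595275 (K = -3*(-198425) = 595275)
(K + 28364)/(R(n(-15, -11)) - 372111) = (595275 + 28364)/((271 - 15) - 372111) = 623639/(256 - 372111) = 623639/(-371855) = 623639*(-1/371855) = -623639/371855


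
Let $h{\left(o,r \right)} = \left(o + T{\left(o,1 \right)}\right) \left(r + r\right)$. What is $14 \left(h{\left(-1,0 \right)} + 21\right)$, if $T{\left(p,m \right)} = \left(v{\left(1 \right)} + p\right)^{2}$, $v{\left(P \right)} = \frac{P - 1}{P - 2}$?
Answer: $294$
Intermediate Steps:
$v{\left(P \right)} = \frac{-1 + P}{-2 + P}$
$T{\left(p,m \right)} = p^{2}$ ($T{\left(p,m \right)} = \left(\frac{-1 + 1}{-2 + 1} + p\right)^{2} = \left(\frac{1}{-1} \cdot 0 + p\right)^{2} = \left(\left(-1\right) 0 + p\right)^{2} = \left(0 + p\right)^{2} = p^{2}$)
$h{\left(o,r \right)} = 2 r \left(o + o^{2}\right)$ ($h{\left(o,r \right)} = \left(o + o^{2}\right) \left(r + r\right) = \left(o + o^{2}\right) 2 r = 2 r \left(o + o^{2}\right)$)
$14 \left(h{\left(-1,0 \right)} + 21\right) = 14 \left(2 \left(-1\right) 0 \left(1 - 1\right) + 21\right) = 14 \left(2 \left(-1\right) 0 \cdot 0 + 21\right) = 14 \left(0 + 21\right) = 14 \cdot 21 = 294$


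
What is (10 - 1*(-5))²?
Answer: 225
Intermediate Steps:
(10 - 1*(-5))² = (10 + 5)² = 15² = 225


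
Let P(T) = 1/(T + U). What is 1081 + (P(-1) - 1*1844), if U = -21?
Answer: -16787/22 ≈ -763.04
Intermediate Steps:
P(T) = 1/(-21 + T) (P(T) = 1/(T - 21) = 1/(-21 + T))
1081 + (P(-1) - 1*1844) = 1081 + (1/(-21 - 1) - 1*1844) = 1081 + (1/(-22) - 1844) = 1081 + (-1/22 - 1844) = 1081 - 40569/22 = -16787/22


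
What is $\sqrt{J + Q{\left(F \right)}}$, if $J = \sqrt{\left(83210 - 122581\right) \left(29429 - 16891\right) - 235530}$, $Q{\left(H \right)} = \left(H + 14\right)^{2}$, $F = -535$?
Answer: $\sqrt{271441 + 2 i \sqrt{123467282}} \approx 521.44 + 21.31 i$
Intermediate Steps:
$Q{\left(H \right)} = \left(14 + H\right)^{2}$
$J = 2 i \sqrt{123467282}$ ($J = \sqrt{\left(-39371\right) 12538 - 235530} = \sqrt{-493633598 - 235530} = \sqrt{-493869128} = 2 i \sqrt{123467282} \approx 22223.0 i$)
$\sqrt{J + Q{\left(F \right)}} = \sqrt{2 i \sqrt{123467282} + \left(14 - 535\right)^{2}} = \sqrt{2 i \sqrt{123467282} + \left(-521\right)^{2}} = \sqrt{2 i \sqrt{123467282} + 271441} = \sqrt{271441 + 2 i \sqrt{123467282}}$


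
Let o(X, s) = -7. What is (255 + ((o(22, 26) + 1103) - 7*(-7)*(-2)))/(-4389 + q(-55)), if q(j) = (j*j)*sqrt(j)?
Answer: -499947/47504336 - 31325*I*sqrt(55)/4318576 ≈ -0.010524 - 0.053794*I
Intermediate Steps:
q(j) = j**(5/2) (q(j) = j**2*sqrt(j) = j**(5/2))
(255 + ((o(22, 26) + 1103) - 7*(-7)*(-2)))/(-4389 + q(-55)) = (255 + ((-7 + 1103) - 7*(-7)*(-2)))/(-4389 + (-55)**(5/2)) = (255 + (1096 + 49*(-2)))/(-4389 + 3025*I*sqrt(55)) = (255 + (1096 - 98))/(-4389 + 3025*I*sqrt(55)) = (255 + 998)/(-4389 + 3025*I*sqrt(55)) = 1253/(-4389 + 3025*I*sqrt(55))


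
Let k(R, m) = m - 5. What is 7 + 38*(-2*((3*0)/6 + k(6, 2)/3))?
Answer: 83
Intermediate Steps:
k(R, m) = -5 + m
7 + 38*(-2*((3*0)/6 + k(6, 2)/3)) = 7 + 38*(-2*((3*0)/6 + (-5 + 2)/3)) = 7 + 38*(-2*(0*(⅙) - 3*⅓)) = 7 + 38*(-2*(0 - 1)) = 7 + 38*(-2*(-1)) = 7 + 38*2 = 7 + 76 = 83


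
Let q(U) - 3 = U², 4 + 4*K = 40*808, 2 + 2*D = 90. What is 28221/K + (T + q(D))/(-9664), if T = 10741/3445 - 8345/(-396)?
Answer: 116807755617647/35504032861440 ≈ 3.2900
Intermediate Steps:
D = 44 (D = -1 + (½)*90 = -1 + 45 = 44)
K = 8079 (K = -1 + (40*808)/4 = -1 + (¼)*32320 = -1 + 8080 = 8079)
T = 33001961/1364220 (T = 10741*(1/3445) - 8345*(-1/396) = 10741/3445 + 8345/396 = 33001961/1364220 ≈ 24.191)
q(U) = 3 + U²
28221/K + (T + q(D))/(-9664) = 28221/8079 + (33001961/1364220 + (3 + 44²))/(-9664) = 28221*(1/8079) + (33001961/1364220 + (3 + 1936))*(-1/9664) = 9407/2693 + (33001961/1364220 + 1939)*(-1/9664) = 9407/2693 + (2678224541/1364220)*(-1/9664) = 9407/2693 - 2678224541/13183822080 = 116807755617647/35504032861440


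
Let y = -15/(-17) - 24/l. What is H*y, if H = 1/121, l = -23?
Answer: 753/47311 ≈ 0.015916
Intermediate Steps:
H = 1/121 ≈ 0.0082645
y = 753/391 (y = -15/(-17) - 24/(-23) = -15*(-1/17) - 24*(-1/23) = 15/17 + 24/23 = 753/391 ≈ 1.9258)
H*y = (1/121)*(753/391) = 753/47311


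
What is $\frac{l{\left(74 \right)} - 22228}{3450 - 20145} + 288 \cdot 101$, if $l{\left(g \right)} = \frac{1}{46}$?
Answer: $\frac{7446577949}{255990} \approx 29089.0$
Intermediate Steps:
$l{\left(g \right)} = \frac{1}{46}$
$\frac{l{\left(74 \right)} - 22228}{3450 - 20145} + 288 \cdot 101 = \frac{\frac{1}{46} - 22228}{3450 - 20145} + 288 \cdot 101 = - \frac{1022487}{46 \left(-16695\right)} + 29088 = \left(- \frac{1022487}{46}\right) \left(- \frac{1}{16695}\right) + 29088 = \frac{340829}{255990} + 29088 = \frac{7446577949}{255990}$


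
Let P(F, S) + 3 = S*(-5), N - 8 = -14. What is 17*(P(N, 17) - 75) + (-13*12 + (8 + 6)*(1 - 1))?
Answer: -2927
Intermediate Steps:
N = -6 (N = 8 - 14 = -6)
P(F, S) = -3 - 5*S (P(F, S) = -3 + S*(-5) = -3 - 5*S)
17*(P(N, 17) - 75) + (-13*12 + (8 + 6)*(1 - 1)) = 17*((-3 - 5*17) - 75) + (-13*12 + (8 + 6)*(1 - 1)) = 17*((-3 - 85) - 75) + (-156 + 14*0) = 17*(-88 - 75) + (-156 + 0) = 17*(-163) - 156 = -2771 - 156 = -2927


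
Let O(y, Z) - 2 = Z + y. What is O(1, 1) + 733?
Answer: 737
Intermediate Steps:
O(y, Z) = 2 + Z + y (O(y, Z) = 2 + (Z + y) = 2 + Z + y)
O(1, 1) + 733 = (2 + 1 + 1) + 733 = 4 + 733 = 737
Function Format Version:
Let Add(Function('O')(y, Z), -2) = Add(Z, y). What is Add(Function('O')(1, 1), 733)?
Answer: 737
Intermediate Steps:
Function('O')(y, Z) = Add(2, Z, y) (Function('O')(y, Z) = Add(2, Add(Z, y)) = Add(2, Z, y))
Add(Function('O')(1, 1), 733) = Add(Add(2, 1, 1), 733) = Add(4, 733) = 737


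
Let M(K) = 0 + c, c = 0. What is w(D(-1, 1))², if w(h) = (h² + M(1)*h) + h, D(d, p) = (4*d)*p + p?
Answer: 36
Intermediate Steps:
D(d, p) = p + 4*d*p (D(d, p) = 4*d*p + p = p + 4*d*p)
M(K) = 0 (M(K) = 0 + 0 = 0)
w(h) = h + h² (w(h) = (h² + 0*h) + h = (h² + 0) + h = h² + h = h + h²)
w(D(-1, 1))² = ((1*(1 + 4*(-1)))*(1 + 1*(1 + 4*(-1))))² = ((1*(1 - 4))*(1 + 1*(1 - 4)))² = ((1*(-3))*(1 + 1*(-3)))² = (-3*(1 - 3))² = (-3*(-2))² = 6² = 36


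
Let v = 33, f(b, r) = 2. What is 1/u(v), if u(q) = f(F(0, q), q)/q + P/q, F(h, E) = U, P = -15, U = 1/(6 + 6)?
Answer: -33/13 ≈ -2.5385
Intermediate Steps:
U = 1/12 ≈ 0.083333
F(h, E) = 1/12
u(q) = -13/q (u(q) = 2/q - 15/q = -13/q)
1/u(v) = 1/(-13/33) = -33/13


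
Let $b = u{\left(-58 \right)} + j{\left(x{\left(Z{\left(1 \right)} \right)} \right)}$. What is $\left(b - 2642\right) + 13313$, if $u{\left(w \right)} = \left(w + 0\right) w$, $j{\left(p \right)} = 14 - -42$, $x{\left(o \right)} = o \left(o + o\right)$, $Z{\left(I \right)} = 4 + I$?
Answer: $14091$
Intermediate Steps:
$x{\left(o \right)} = 2 o^{2}$ ($x{\left(o \right)} = o 2 o = 2 o^{2}$)
$j{\left(p \right)} = 56$ ($j{\left(p \right)} = 14 + 42 = 56$)
$u{\left(w \right)} = w^{2}$ ($u{\left(w \right)} = w w = w^{2}$)
$b = 3420$ ($b = \left(-58\right)^{2} + 56 = 3364 + 56 = 3420$)
$\left(b - 2642\right) + 13313 = \left(3420 - 2642\right) + 13313 = 778 + 13313 = 14091$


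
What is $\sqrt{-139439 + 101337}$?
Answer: $i \sqrt{38102} \approx 195.2 i$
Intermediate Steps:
$\sqrt{-139439 + 101337} = \sqrt{-38102} = i \sqrt{38102}$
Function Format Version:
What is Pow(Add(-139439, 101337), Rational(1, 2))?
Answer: Mul(I, Pow(38102, Rational(1, 2))) ≈ Mul(195.20, I)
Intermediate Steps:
Pow(Add(-139439, 101337), Rational(1, 2)) = Pow(-38102, Rational(1, 2)) = Mul(I, Pow(38102, Rational(1, 2)))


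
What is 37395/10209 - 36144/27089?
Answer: 214666353/92183867 ≈ 2.3287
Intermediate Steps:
37395/10209 - 36144/27089 = 37395*(1/10209) - 36144*1/27089 = 12465/3403 - 36144/27089 = 214666353/92183867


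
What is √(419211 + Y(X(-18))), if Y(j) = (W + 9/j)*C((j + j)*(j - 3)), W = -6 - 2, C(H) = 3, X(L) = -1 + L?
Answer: √151325994/19 ≈ 647.45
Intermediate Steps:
W = -8
Y(j) = -24 + 27/j (Y(j) = (-8 + 9/j)*3 = -24 + 27/j)
√(419211 + Y(X(-18))) = √(419211 + (-24 + 27/(-1 - 18))) = √(419211 + (-24 + 27/(-19))) = √(419211 + (-24 + 27*(-1/19))) = √(419211 + (-24 - 27/19)) = √(419211 - 483/19) = √(7964526/19) = √151325994/19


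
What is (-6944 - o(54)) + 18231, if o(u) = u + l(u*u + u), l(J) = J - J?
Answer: 11233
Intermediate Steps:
l(J) = 0
o(u) = u (o(u) = u + 0 = u)
(-6944 - o(54)) + 18231 = (-6944 - 1*54) + 18231 = (-6944 - 54) + 18231 = -6998 + 18231 = 11233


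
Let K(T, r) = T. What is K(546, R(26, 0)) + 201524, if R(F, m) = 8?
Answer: 202070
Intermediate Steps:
K(546, R(26, 0)) + 201524 = 546 + 201524 = 202070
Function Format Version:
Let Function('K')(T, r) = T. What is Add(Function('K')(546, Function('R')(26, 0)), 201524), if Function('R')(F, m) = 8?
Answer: 202070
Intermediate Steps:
Add(Function('K')(546, Function('R')(26, 0)), 201524) = Add(546, 201524) = 202070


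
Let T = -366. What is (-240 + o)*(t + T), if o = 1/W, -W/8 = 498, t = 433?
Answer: -64062787/3984 ≈ -16080.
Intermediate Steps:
W = -3984 (W = -8*498 = -3984)
o = -1/3984 (o = 1/(-3984) = -1/3984 ≈ -0.00025100)
(-240 + o)*(t + T) = (-240 - 1/3984)*(433 - 366) = -956161/3984*67 = -64062787/3984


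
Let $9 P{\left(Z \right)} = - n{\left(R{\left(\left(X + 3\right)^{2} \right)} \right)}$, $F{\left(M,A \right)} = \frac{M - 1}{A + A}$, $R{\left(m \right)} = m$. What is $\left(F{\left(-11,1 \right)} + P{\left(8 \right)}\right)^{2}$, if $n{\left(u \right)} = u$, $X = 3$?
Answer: $100$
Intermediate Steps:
$F{\left(M,A \right)} = \frac{-1 + M}{2 A}$
$P{\left(Z \right)} = -4$ ($P{\left(Z \right)} = \frac{\left(-1\right) \left(3 + 3\right)^{2}}{9} = \frac{\left(-1\right) 6^{2}}{9} = \frac{\left(-1\right) 36}{9} = \frac{1}{9} \left(-36\right) = -4$)
$\left(F{\left(-11,1 \right)} + P{\left(8 \right)}\right)^{2} = \left(\frac{-1 - 11}{2 \cdot 1} - 4\right)^{2} = \left(\frac{1}{2} \cdot 1 \left(-12\right) - 4\right)^{2} = \left(-6 - 4\right)^{2} = \left(-10\right)^{2} = 100$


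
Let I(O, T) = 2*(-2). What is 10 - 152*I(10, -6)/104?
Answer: 206/13 ≈ 15.846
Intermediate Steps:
I(O, T) = -4
10 - 152*I(10, -6)/104 = 10 - (-608)/104 = 10 - 152*(-1/26) = 10 + 76/13 = 206/13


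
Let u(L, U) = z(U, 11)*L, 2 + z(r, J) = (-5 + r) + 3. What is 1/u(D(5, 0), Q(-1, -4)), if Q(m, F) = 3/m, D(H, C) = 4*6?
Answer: -1/168 ≈ -0.0059524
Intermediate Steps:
D(H, C) = 24
z(r, J) = -4 + r (z(r, J) = -2 + ((-5 + r) + 3) = -2 + (-2 + r) = -4 + r)
u(L, U) = L*(-4 + U) (u(L, U) = (-4 + U)*L = L*(-4 + U))
1/u(D(5, 0), Q(-1, -4)) = 1/(24*(-4 + 3/(-1))) = 1/(24*(-4 + 3*(-1))) = 1/(24*(-4 - 3)) = 1/(24*(-7)) = 1/(-168) = -1/168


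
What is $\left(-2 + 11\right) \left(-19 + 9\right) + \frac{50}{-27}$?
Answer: $- \frac{2480}{27} \approx -91.852$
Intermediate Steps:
$\left(-2 + 11\right) \left(-19 + 9\right) + \frac{50}{-27} = 9 \left(-10\right) + 50 \left(- \frac{1}{27}\right) = -90 - \frac{50}{27} = - \frac{2480}{27}$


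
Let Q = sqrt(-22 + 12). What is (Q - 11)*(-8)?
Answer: 88 - 8*I*sqrt(10) ≈ 88.0 - 25.298*I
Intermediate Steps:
Q = I*sqrt(10) (Q = sqrt(-10) = I*sqrt(10) ≈ 3.1623*I)
(Q - 11)*(-8) = (I*sqrt(10) - 11)*(-8) = (-11 + I*sqrt(10))*(-8) = 88 - 8*I*sqrt(10)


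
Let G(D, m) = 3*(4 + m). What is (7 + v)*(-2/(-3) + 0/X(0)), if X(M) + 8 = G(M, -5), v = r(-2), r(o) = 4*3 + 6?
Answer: 50/3 ≈ 16.667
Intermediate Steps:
r(o) = 18 (r(o) = 12 + 6 = 18)
v = 18
G(D, m) = 12 + 3*m
X(M) = -11 (X(M) = -8 + (12 + 3*(-5)) = -8 + (12 - 15) = -8 - 3 = -11)
(7 + v)*(-2/(-3) + 0/X(0)) = (7 + 18)*(-2/(-3) + 0/(-11)) = 25*(-2*(-⅓) + 0*(-1/11)) = 25*(⅔ + 0) = 25*(⅔) = 50/3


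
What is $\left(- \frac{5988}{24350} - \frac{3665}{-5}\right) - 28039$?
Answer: $- \frac{332453544}{12175} \approx -27306.0$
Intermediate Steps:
$\left(- \frac{5988}{24350} - \frac{3665}{-5}\right) - 28039 = \left(\left(-5988\right) \frac{1}{24350} - -733\right) - 28039 = \left(- \frac{2994}{12175} + 733\right) - 28039 = \frac{8921281}{12175} - 28039 = - \frac{332453544}{12175}$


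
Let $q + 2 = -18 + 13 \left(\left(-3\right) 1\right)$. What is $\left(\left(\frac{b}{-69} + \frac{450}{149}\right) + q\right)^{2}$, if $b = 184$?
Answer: $\frac{687226225}{199809} \approx 3439.4$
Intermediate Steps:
$q = -59$ ($q = -2 + \left(-18 + 13 \left(\left(-3\right) 1\right)\right) = -2 + \left(-18 + 13 \left(-3\right)\right) = -2 - 57 = -59$)
$\left(\left(\frac{b}{-69} + \frac{450}{149}\right) + q\right)^{2} = \left(\left(\frac{184}{-69} + \frac{450}{149}\right) - 59\right)^{2} = \left(\left(184 \left(- \frac{1}{69}\right) + 450 \cdot \frac{1}{149}\right) - 59\right)^{2} = \left(\left(- \frac{8}{3} + \frac{450}{149}\right) - 59\right)^{2} = \left(\frac{158}{447} - 59\right)^{2} = \left(- \frac{26215}{447}\right)^{2} = \frac{687226225}{199809}$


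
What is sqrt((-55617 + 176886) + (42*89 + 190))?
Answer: sqrt(125197) ≈ 353.83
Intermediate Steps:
sqrt((-55617 + 176886) + (42*89 + 190)) = sqrt(121269 + (3738 + 190)) = sqrt(121269 + 3928) = sqrt(125197)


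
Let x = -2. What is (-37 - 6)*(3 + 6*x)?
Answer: 387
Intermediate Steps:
(-37 - 6)*(3 + 6*x) = (-37 - 6)*(3 + 6*(-2)) = -43*(3 - 12) = -43*(-9) = 387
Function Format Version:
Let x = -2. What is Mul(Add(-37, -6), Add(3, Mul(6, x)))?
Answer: 387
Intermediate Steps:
Mul(Add(-37, -6), Add(3, Mul(6, x))) = Mul(Add(-37, -6), Add(3, Mul(6, -2))) = Mul(-43, Add(3, -12)) = Mul(-43, -9) = 387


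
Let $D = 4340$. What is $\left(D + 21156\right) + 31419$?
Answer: $56915$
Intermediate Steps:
$\left(D + 21156\right) + 31419 = \left(4340 + 21156\right) + 31419 = 25496 + 31419 = 56915$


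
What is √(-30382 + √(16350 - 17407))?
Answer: √(-30382 + I*√1057) ≈ 0.0933 + 174.3*I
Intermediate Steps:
√(-30382 + √(16350 - 17407)) = √(-30382 + √(-1057)) = √(-30382 + I*√1057)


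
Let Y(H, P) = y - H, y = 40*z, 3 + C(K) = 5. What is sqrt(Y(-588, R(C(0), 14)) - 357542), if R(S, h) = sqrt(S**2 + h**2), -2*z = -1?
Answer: I*sqrt(356934) ≈ 597.44*I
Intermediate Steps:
z = 1/2 (z = -1/2*(-1) = 1/2 ≈ 0.50000)
C(K) = 2 (C(K) = -3 + 5 = 2)
y = 20 (y = 40*(1/2) = 20)
Y(H, P) = 20 - H
sqrt(Y(-588, R(C(0), 14)) - 357542) = sqrt((20 - 1*(-588)) - 357542) = sqrt((20 + 588) - 357542) = sqrt(608 - 357542) = sqrt(-356934) = I*sqrt(356934)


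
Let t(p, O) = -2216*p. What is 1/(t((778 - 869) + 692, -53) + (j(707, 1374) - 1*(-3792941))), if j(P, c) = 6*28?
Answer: 1/2461293 ≈ 4.0629e-7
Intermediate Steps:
j(P, c) = 168
1/(t((778 - 869) + 692, -53) + (j(707, 1374) - 1*(-3792941))) = 1/(-2216*((778 - 869) + 692) + (168 - 1*(-3792941))) = 1/(-2216*(-91 + 692) + (168 + 3792941)) = 1/(-2216*601 + 3793109) = 1/(-1331816 + 3793109) = 1/2461293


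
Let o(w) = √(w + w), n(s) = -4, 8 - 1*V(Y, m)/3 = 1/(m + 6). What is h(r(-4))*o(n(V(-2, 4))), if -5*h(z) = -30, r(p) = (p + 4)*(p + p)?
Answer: 12*I*√2 ≈ 16.971*I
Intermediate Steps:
r(p) = 2*p*(4 + p) (r(p) = (4 + p)*(2*p) = 2*p*(4 + p))
V(Y, m) = 24 - 3/(6 + m) (V(Y, m) = 24 - 3/(m + 6) = 24 - 3/(6 + m))
h(z) = 6 (h(z) = -⅕*(-30) = 6)
o(w) = √2*√w (o(w) = √(2*w) = √2*√w)
h(r(-4))*o(n(V(-2, 4))) = 6*(√2*√(-4)) = 6*(√2*(2*I)) = 6*(2*I*√2) = 12*I*√2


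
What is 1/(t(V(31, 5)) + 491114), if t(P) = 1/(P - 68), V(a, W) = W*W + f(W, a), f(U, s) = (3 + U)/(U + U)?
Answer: 211/103625049 ≈ 2.0362e-6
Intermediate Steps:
f(U, s) = (3 + U)/(2*U) (f(U, s) = (3 + U)/((2*U)) = (3 + U)*(1/(2*U)) = (3 + U)/(2*U))
V(a, W) = W² + (3 + W)/(2*W) (V(a, W) = W*W + (3 + W)/(2*W) = W² + (3 + W)/(2*W))
t(P) = 1/(-68 + P)
1/(t(V(31, 5)) + 491114) = 1/(1/(-68 + (½)*(3 + 5 + 2*5³)/5) + 491114) = 1/(1/(-68 + (½)*(⅕)*(3 + 5 + 2*125)) + 491114) = 1/(1/(-68 + (½)*(⅕)*(3 + 5 + 250)) + 491114) = 1/(1/(-68 + (½)*(⅕)*258) + 491114) = 1/(1/(-68 + 129/5) + 491114) = 1/(1/(-211/5) + 491114) = 1/(-5/211 + 491114) = 1/(103625049/211) = 211/103625049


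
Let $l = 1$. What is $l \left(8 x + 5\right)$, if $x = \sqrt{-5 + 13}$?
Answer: $5 + 16 \sqrt{2} \approx 27.627$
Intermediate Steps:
$x = 2 \sqrt{2}$ ($x = \sqrt{8} = 2 \sqrt{2} \approx 2.8284$)
$l \left(8 x + 5\right) = 1 \left(8 \cdot 2 \sqrt{2} + 5\right) = 1 \left(16 \sqrt{2} + 5\right) = 1 \left(5 + 16 \sqrt{2}\right) = 5 + 16 \sqrt{2}$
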